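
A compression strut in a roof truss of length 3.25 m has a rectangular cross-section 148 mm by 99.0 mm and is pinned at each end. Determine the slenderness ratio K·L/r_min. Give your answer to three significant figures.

λ ≈ 114

For a rectangle r_min = b/√12 = 99.0/√12 = 28.58 mm
L_e = K·L = 1 × 3.25 m = 3.250 m = 3250.0 mm
λ = L_e / r_min = 3250.0 / 28.58 = 114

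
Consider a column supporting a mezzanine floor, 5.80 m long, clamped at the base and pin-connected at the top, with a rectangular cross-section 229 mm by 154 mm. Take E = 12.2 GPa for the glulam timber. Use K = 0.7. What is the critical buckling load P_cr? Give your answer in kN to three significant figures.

Buckling occurs about the weak axis: I_min = h·b³/12 with b = 154 mm (the shorter side).
I_min = 229×154³/12 = 6.970×10^7 mm⁴
I = 6.970×10^7 mm⁴ = 6.970×10^-5 m⁴
Effective length L_e = K·L = 0.7 × 5.80 = 4.060 m
P_cr = π²EI / L_e² = π² × 12.2×10⁹ × 6.970×10^-5 / 4.060² = 5.091×10^5 N

P_cr ≈ 509 kN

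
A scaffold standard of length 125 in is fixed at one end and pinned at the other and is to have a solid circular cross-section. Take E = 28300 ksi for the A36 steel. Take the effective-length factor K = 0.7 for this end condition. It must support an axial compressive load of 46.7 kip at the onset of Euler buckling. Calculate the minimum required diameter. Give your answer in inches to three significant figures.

L_e = K·L = 0.7 × 125 = 87.50 in
Required I = P_cr·L_e²/(π²E) = 4.670×10^4 × 87.50² / (π² × 2.83×10^7) = 1.280 in⁴
Solid circle: I = πd⁴/64  ⇒  d = (64I/π)^(1/4) = (64×1.280/π)^(1/4) = 2.26 in

d ≈ 2.26 in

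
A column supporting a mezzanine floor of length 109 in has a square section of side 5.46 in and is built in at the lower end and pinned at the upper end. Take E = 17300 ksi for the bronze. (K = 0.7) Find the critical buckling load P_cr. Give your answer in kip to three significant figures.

P_cr ≈ 2170 kip

I = a⁴/12 = 5.46⁴/12 = 74.06 in⁴
Effective length L_e = K·L = 0.7 × 109 = 76.30 in
P_cr = π²EI / L_e² = π² × 17300×10³ × 74.06 / 76.30² = 2.172×10^6 lb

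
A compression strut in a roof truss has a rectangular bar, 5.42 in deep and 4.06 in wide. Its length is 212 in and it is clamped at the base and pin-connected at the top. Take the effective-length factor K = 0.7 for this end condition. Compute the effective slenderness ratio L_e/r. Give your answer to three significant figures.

λ ≈ 127

For a rectangle r_min = b/√12 = 4.06/√12 = 1.172 in
L_e = K·L = 0.7 × 212 = 148.4 in
λ = L_e / r_min = 148.40 / 1.172 = 127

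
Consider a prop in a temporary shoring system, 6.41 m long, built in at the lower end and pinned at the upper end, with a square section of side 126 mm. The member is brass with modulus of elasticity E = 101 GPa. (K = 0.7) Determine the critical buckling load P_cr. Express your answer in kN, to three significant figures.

I = a⁴/12 = 126⁴/12 = 2.100×10^7 mm⁴
I = 2.100×10^7 mm⁴ = 2.100×10^-5 m⁴
Effective length L_e = K·L = 0.7 × 6.41 = 4.487 m
P_cr = π²EI / L_e² = π² × 101×10⁹ × 2.100×10^-5 / 4.487² = 1.040×10^6 N

P_cr ≈ 1040 kN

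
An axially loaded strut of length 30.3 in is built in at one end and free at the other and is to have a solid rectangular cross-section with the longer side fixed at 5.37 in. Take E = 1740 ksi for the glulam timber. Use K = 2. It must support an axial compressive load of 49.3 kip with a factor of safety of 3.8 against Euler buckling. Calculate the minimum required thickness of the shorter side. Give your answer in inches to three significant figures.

Required P_cr = n·P = 3.8 × 49.3 = 187.3 kip
L_e = K·L = 2 × 30.3 = 60.60 in
Required I = P_cr·L_e²/(π²E) = 1.873×10^5 × 60.60² / (π² × 1.74×10^6) = 40.06 in⁴
Rectangle, weak axis: I_min = h·b³/12 with h = 5.37 in fixed  ⇒  b = (12I/h)^(1/3) = 4.47 in

b ≈ 4.47 in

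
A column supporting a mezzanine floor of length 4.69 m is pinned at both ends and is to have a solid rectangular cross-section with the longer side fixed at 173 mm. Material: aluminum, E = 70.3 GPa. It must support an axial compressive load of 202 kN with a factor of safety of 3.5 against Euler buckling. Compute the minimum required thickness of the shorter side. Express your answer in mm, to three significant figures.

b ≈ 116 mm

Required P_cr = n·P = 3.5 × 202 = 707.0 kN
L_e = K·L = 1 × 4.69 = 4.690 m
Required I = P_cr·L_e²/(π²E) = 7.070×10^5 × 4.690² / (π² × 7.03×10^10) = 2.241×10^-5 m⁴
I_req = 2.241×10^7 mm⁴
Rectangle, weak axis: I_min = h·b³/12 with h = 173 mm fixed  ⇒  b = (12I/h)^(1/3) = 116 mm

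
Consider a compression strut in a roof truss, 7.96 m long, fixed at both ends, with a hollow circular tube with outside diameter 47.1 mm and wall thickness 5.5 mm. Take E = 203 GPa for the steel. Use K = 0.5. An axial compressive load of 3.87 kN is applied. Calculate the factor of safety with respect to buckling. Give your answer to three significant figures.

Inner diameter d_i = 47.1 − 2×5.5 = 36.10 mm
I = π(d_o⁴ − d_i⁴)/64 = π(47.1⁴ − 36.10⁴)/64 = 1.582×10^5 mm⁴
I = 1.582×10^5 mm⁴ = 1.582×10^-7 m⁴
Effective length L_e = K·L = 0.5 × 7.96 = 3.980 m
P_cr = π²EI / L_e² = π² × 203×10⁹ × 1.582×10^-7 / 3.980² = 2.001×10^4 N
Factor of safety n = P_cr / P = 20.011 / 3.87 = 5.17

n ≈ 5.17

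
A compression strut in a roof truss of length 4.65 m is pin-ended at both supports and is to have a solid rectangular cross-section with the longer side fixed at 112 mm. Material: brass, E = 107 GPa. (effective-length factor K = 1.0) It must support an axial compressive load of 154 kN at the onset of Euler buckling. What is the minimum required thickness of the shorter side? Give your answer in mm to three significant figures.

L_e = K·L = 1 × 4.65 = 4.650 m
Required I = P_cr·L_e²/(π²E) = 1.540×10^5 × 4.650² / (π² × 1.07×10^11) = 3.153×10^-6 m⁴
I_req = 3.153×10^6 mm⁴
Rectangle, weak axis: I_min = h·b³/12 with h = 112 mm fixed  ⇒  b = (12I/h)^(1/3) = 69.6 mm

b ≈ 69.6 mm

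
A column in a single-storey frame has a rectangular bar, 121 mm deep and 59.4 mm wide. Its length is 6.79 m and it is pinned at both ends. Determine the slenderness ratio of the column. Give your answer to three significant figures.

Buckling occurs about the weak axis: I_min = h·b³/12 with b = 59.4 mm (the shorter side).
I_min = 121×59.4³/12 = 2.113×10^6 mm⁴
A = 7.187×10^3 mm²;  r_min = √(I/A) = √(2.113×10^6/7.187×10^3) = 17.15 mm
L_e = K·L = 1 × 6.79 m = 6.790 m = 6790.0 mm
λ = L_e / r_min = 6790.0 / 17.15 = 396

λ ≈ 396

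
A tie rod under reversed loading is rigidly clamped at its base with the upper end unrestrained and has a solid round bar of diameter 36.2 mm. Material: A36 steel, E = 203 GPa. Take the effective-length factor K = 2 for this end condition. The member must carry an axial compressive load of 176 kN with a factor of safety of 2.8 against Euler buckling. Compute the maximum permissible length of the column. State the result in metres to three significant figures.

I = πd⁴/64 = π×36.2⁴/64 = 8.430×10^4 mm⁴
I = 8.430×10^-8 m⁴
Required critical load P_cr = n·P = 2.8 × 176 = 492.8 kN = 4.928×10^5 N
From P_cr = π²EI/(K·L)²:  L = (1/K)·√(π²EI/P_cr) = (1/2)·√(π²×2.03×10^11×8.430×10^-8/4.928×10^5)
L = 0.293 m

L_max ≈ 0.293 m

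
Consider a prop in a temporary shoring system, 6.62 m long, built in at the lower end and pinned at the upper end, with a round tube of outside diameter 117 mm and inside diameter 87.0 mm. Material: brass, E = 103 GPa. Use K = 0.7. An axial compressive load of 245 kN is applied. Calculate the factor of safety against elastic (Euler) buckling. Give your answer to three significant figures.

d_o = 117 mm, d_i = 87.0 mm
I = π(d_o⁴ − d_i⁴)/64 = π(117⁴ − 87.00⁴)/64 = 6.386×10^6 mm⁴
I = 6.386×10^6 mm⁴ = 6.386×10^-6 m⁴
Effective length L_e = K·L = 0.7 × 6.62 = 4.634 m
P_cr = π²EI / L_e² = π² × 103×10⁹ × 6.386×10^-6 / 4.634² = 3.023×10^5 N
Factor of safety n = P_cr / P = 302.32 / 245 = 1.23

n ≈ 1.23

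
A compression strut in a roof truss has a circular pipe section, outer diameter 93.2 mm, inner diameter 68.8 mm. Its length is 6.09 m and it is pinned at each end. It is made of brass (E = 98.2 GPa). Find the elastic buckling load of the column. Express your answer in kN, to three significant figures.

d_o = 93.2 mm, d_i = 68.8 mm
I = π(d_o⁴ − d_i⁴)/64 = π(93.2⁴ − 68.80⁴)/64 = 2.604×10^6 mm⁴
I = 2.604×10^6 mm⁴ = 2.604×10^-6 m⁴
Effective length L_e = K·L = 1 × 6.09 = 6.090 m
P_cr = π²EI / L_e² = π² × 98.2×10⁹ × 2.604×10^-6 / 6.090² = 6.804×10^4 N

P_cr ≈ 68.0 kN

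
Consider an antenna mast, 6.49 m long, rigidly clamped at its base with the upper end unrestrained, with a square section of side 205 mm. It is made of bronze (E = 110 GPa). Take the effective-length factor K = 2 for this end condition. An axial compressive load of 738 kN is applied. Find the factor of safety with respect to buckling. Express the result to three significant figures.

n ≈ 1.29

I = a⁴/12 = 205⁴/12 = 1.472×10^8 mm⁴
I = 1.472×10^8 mm⁴ = 1.472×10^-4 m⁴
Effective length L_e = K·L = 2 × 6.49 = 12.98 m
P_cr = π²EI / L_e² = π² × 110×10⁹ × 1.472×10^-4 / 12.98² = 9.484×10^5 N
Factor of safety n = P_cr / P = 948.37 / 738 = 1.29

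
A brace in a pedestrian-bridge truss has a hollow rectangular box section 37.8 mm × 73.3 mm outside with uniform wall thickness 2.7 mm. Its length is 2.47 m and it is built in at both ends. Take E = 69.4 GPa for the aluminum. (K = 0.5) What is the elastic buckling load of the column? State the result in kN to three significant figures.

P_cr ≈ 61.7 kN

Inner dimensions: h_i = 73.3 − 2×2.7 = 67.90 mm, b_i = 37.8 − 2×2.7 = 32.40 mm
Weak-axis I_min = (h_o·b_o³ − h_i·b_i³)/12 with b_o = 37.8, b_i = 32.40 mm (shorter outer/inner sides).
I_min = (73.3×37.8³ − 67.90×32.40³)/12 = 1.375×10^5 mm⁴
I = 1.375×10^5 mm⁴ = 1.375×10^-7 m⁴
Effective length L_e = K·L = 0.5 × 2.47 = 1.235 m
P_cr = π²EI / L_e² = π² × 69.4×10⁹ × 1.375×10^-7 / 1.235² = 6.173×10^4 N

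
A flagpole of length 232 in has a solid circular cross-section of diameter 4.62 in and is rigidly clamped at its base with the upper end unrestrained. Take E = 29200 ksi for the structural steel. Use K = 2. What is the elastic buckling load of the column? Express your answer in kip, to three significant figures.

P_cr ≈ 29.9 kip

I = πd⁴/64 = π×4.62⁴/64 = 22.36 in⁴
Effective length L_e = K·L = 2 × 232 = 464.0 in
P_cr = π²EI / L_e² = π² × 29200×10³ × 22.36 / 464.0² = 2.994×10^4 lb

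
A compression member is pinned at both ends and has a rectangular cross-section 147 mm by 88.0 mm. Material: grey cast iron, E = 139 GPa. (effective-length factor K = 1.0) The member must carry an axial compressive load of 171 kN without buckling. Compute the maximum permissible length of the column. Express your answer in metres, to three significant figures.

L_max ≈ 8.18 m

Buckling occurs about the weak axis: I_min = h·b³/12 with b = 88.0 mm (the shorter side).
I_min = 147×88.0³/12 = 8.348×10^6 mm⁴
I = 8.348×10^-6 m⁴
At the buckling limit P_cr = P = 1.710×10^5 N
From P_cr = π²EI/(K·L)²:  L = (1/K)·√(π²EI/P_cr) = (1/1)·√(π²×1.39×10^11×8.348×10^-6/1.710×10^5)
L = 8.18 m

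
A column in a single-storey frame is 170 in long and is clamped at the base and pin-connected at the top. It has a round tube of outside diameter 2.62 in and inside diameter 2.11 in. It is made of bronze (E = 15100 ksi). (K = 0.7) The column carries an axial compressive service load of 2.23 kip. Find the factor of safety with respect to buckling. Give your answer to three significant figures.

n ≈ 6.32

d_o = 2.62 in, d_i = 2.11 in
I = π(d_o⁴ − d_i⁴)/64 = π(2.62⁴ − 2.110⁴)/64 = 1.340 in⁴
Effective length L_e = K·L = 0.7 × 170 = 119.0 in
P_cr = π²EI / L_e² = π² × 15100×10³ × 1.340 / 119.0² = 1.410×10^4 lb
Factor of safety n = P_cr / P = 14.103 / 2.23 = 6.32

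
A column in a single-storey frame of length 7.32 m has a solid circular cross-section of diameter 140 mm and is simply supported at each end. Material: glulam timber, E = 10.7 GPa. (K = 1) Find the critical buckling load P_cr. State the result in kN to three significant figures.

I = πd⁴/64 = π×140⁴/64 = 1.886×10^7 mm⁴
I = 1.886×10^7 mm⁴ = 1.886×10^-5 m⁴
Effective length L_e = K·L = 1 × 7.32 = 7.320 m
P_cr = π²EI / L_e² = π² × 10.7×10⁹ × 1.886×10^-5 / 7.320² = 3.717×10^4 N

P_cr ≈ 37.2 kN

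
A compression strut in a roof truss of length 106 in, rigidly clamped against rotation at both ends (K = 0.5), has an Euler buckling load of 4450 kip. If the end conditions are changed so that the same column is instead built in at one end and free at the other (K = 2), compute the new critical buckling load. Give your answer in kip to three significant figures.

P_cr ∝ 1/K², so P_cr,new = P_cr,old × (K_old/K_new)² = 4450 × (0.5/2)²
= 4450 × 0.06250 = 278 kip

P_cr ≈ 278 kip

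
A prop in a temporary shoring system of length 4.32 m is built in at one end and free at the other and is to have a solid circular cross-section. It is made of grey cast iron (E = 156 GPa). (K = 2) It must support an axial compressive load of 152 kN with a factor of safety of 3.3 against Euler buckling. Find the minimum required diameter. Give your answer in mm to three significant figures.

d ≈ 149 mm

Required P_cr = n·P = 3.3 × 152 = 501.6 kN
L_e = K·L = 2 × 4.32 = 8.640 m
Required I = P_cr·L_e²/(π²E) = 5.016×10^5 × 8.640² / (π² × 1.56×10^11) = 2.432×10^-5 m⁴
I_req = 2.432×10^7 mm⁴
Solid circle: I = πd⁴/64  ⇒  d = (64I/π)^(1/4) = (64×2.432×10^7/π)^(1/4) = 149 mm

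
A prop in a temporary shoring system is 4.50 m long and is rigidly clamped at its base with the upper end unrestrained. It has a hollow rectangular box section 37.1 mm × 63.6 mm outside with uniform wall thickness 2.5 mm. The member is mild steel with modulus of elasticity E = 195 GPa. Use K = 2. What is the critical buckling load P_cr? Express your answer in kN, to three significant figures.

P_cr ≈ 2.59 kN

Inner dimensions: h_i = 63.6 − 2×2.5 = 58.60 mm, b_i = 37.1 − 2×2.5 = 32.10 mm
Weak-axis I_min = (h_o·b_o³ − h_i·b_i³)/12 with b_o = 37.1, b_i = 32.10 mm (shorter outer/inner sides).
I_min = (63.6×37.1³ − 58.60×32.10³)/12 = 1.091×10^5 mm⁴
I = 1.091×10^5 mm⁴ = 1.091×10^-7 m⁴
Effective length L_e = K·L = 2 × 4.50 = 9.000 m
P_cr = π²EI / L_e² = π² × 195×10⁹ × 1.091×10^-7 / 9.000² = 2.593×10^3 N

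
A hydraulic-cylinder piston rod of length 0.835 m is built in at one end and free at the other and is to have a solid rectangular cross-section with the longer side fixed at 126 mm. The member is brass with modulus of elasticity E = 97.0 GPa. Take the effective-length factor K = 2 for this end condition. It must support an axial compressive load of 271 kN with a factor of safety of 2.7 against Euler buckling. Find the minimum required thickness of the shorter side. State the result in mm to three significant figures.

b ≈ 58.8 mm

Required P_cr = n·P = 2.7 × 271 = 731.7 kN
L_e = K·L = 2 × 0.835 = 1.670 m
Required I = P_cr·L_e²/(π²E) = 7.317×10^5 × 1.670² / (π² × 9.70×10^10) = 2.132×10^-6 m⁴
I_req = 2.132×10^6 mm⁴
Rectangle, weak axis: I_min = h·b³/12 with h = 126 mm fixed  ⇒  b = (12I/h)^(1/3) = 58.8 mm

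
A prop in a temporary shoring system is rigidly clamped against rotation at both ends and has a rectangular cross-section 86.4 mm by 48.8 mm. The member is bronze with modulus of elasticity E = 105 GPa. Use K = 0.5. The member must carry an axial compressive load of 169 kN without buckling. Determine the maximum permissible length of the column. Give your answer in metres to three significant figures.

Buckling occurs about the weak axis: I_min = h·b³/12 with b = 48.8 mm (the shorter side).
I_min = 86.4×48.8³/12 = 8.367×10^5 mm⁴
I = 8.367×10^-7 m⁴
At the buckling limit P_cr = P = 1.690×10^5 N
From P_cr = π²EI/(K·L)²:  L = (1/K)·√(π²EI/P_cr) = (1/0.5)·√(π²×1.05×10^11×8.367×10^-7/1.690×10^5)
L = 4.53 m

L_max ≈ 4.53 m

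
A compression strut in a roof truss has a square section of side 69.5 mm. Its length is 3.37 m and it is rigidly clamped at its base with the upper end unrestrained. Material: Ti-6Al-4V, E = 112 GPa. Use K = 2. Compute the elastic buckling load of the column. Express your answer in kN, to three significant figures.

P_cr ≈ 47.3 kN

I = a⁴/12 = 69.5⁴/12 = 1.944×10^6 mm⁴
I = 1.944×10^6 mm⁴ = 1.944×10^-6 m⁴
Effective length L_e = K·L = 2 × 3.37 = 6.740 m
P_cr = π²EI / L_e² = π² × 112×10⁹ × 1.944×10^-6 / 6.740² = 4.731×10^4 N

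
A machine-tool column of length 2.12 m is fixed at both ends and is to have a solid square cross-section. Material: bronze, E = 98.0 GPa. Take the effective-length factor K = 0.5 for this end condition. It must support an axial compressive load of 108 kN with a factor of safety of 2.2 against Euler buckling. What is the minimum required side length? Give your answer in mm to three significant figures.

Required P_cr = n·P = 2.2 × 108 = 237.6 kN
L_e = K·L = 0.5 × 2.12 = 1.060 m
Required I = P_cr·L_e²/(π²E) = 2.376×10^5 × 1.060² / (π² × 9.80×10^10) = 2.760×10^-7 m⁴
I_req = 2.760×10^5 mm⁴
Solid square: I = a⁴/12  ⇒  a = (12I)^(1/4) = (12×2.760×10^5)^(1/4) = 42.7 mm

a ≈ 42.7 mm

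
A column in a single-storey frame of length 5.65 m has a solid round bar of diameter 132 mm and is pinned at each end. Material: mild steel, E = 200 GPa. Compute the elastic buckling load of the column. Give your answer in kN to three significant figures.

I = πd⁴/64 = π×132⁴/64 = 1.490×10^7 mm⁴
I = 1.490×10^7 mm⁴ = 1.490×10^-5 m⁴
Effective length L_e = K·L = 1 × 5.65 = 5.650 m
P_cr = π²EI / L_e² = π² × 200×10⁹ × 1.490×10^-5 / 5.650² = 9.215×10^5 N

P_cr ≈ 922 kN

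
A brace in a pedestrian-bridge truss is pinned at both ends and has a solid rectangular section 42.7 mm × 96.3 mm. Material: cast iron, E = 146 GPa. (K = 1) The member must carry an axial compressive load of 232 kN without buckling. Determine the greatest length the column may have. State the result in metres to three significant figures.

L_max ≈ 1.97 m

Buckling occurs about the weak axis: I_min = h·b³/12 with b = 42.7 mm (the shorter side).
I_min = 96.3×42.7³/12 = 6.248×10^5 mm⁴
I = 6.248×10^-7 m⁴
At the buckling limit P_cr = P = 2.320×10^5 N
From P_cr = π²EI/(K·L)²:  L = (1/K)·√(π²EI/P_cr) = (1/1)·√(π²×1.46×10^11×6.248×10^-7/2.320×10^5)
L = 1.97 m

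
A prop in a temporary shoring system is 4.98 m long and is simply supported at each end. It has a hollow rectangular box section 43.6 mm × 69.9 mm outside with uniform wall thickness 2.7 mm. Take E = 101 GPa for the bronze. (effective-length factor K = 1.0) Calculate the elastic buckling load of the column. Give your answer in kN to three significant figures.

Inner dimensions: h_i = 69.9 − 2×2.7 = 64.50 mm, b_i = 43.6 − 2×2.7 = 38.20 mm
Weak-axis I_min = (h_o·b_o³ − h_i·b_i³)/12 with b_o = 43.6, b_i = 38.20 mm (shorter outer/inner sides).
I_min = (69.9×43.6³ − 64.50×38.20³)/12 = 1.832×10^5 mm⁴
I = 1.832×10^5 mm⁴ = 1.832×10^-7 m⁴
Effective length L_e = K·L = 1 × 4.98 = 4.980 m
P_cr = π²EI / L_e² = π² × 101×10⁹ × 1.832×10^-7 / 4.980² = 7.362×10^3 N

P_cr ≈ 7.36 kN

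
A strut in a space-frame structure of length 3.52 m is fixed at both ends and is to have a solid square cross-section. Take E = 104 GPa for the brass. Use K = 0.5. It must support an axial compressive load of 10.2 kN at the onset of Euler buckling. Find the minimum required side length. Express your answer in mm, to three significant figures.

a ≈ 24.7 mm

L_e = K·L = 0.5 × 3.52 = 1.760 m
Required I = P_cr·L_e²/(π²E) = 1.020×10^4 × 1.760² / (π² × 1.04×10^11) = 3.078×10^-8 m⁴
I_req = 3.078×10^4 mm⁴
Solid square: I = a⁴/12  ⇒  a = (12I)^(1/4) = (12×3.078×10^4)^(1/4) = 24.7 mm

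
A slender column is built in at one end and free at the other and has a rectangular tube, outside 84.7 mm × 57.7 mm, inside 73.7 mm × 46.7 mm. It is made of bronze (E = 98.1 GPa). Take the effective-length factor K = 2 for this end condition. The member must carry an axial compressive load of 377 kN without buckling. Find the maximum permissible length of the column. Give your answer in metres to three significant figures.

Weak-axis I_min = (h_o·b_o³ − h_i·b_i³)/12 with b_o = 57.7, b_i = 46.70 mm (shorter outer/inner sides).
I_min = (84.7×57.7³ − 73.70×46.70³)/12 = 7.304×10^5 mm⁴
I = 7.304×10^-7 m⁴
At the buckling limit P_cr = P = 3.770×10^5 N
From P_cr = π²EI/(K·L)²:  L = (1/K)·√(π²EI/P_cr) = (1/2)·√(π²×9.81×10^10×7.304×10^-7/3.770×10^5)
L = 0.685 m

L_max ≈ 0.685 m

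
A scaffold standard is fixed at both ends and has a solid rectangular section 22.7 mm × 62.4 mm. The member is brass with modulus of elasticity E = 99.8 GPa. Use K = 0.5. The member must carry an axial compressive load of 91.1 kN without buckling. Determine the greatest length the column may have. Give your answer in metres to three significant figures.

L_max ≈ 1.62 m

Buckling occurs about the weak axis: I_min = h·b³/12 with b = 22.7 mm (the shorter side).
I_min = 62.4×22.7³/12 = 6.082×10^4 mm⁴
I = 6.082×10^-8 m⁴
At the buckling limit P_cr = P = 9.110×10^4 N
From P_cr = π²EI/(K·L)²:  L = (1/K)·√(π²EI/P_cr) = (1/0.5)·√(π²×9.98×10^10×6.082×10^-8/9.110×10^4)
L = 1.62 m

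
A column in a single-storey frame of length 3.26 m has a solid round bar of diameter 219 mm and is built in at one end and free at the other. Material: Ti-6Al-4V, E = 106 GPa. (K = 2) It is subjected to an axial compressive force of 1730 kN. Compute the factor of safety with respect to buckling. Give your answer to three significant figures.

I = πd⁴/64 = π×219⁴/64 = 1.129×10^8 mm⁴
I = 1.129×10^8 mm⁴ = 1.129×10^-4 m⁴
Effective length L_e = K·L = 2 × 3.26 = 6.520 m
P_cr = π²EI / L_e² = π² × 106×10⁹ × 1.129×10^-4 / 6.520² = 2.779×10^6 N
Factor of safety n = P_cr / P = 2778.8 / 1730 = 1.61

n ≈ 1.61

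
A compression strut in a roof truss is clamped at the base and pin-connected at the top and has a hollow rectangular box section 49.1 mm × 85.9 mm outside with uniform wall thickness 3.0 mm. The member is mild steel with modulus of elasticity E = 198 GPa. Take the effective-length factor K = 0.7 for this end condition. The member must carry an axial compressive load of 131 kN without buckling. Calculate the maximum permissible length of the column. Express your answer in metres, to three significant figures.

L_max ≈ 3.09 m

Inner dimensions: h_i = 85.9 − 2×3.0 = 79.90 mm, b_i = 49.1 − 2×3.0 = 43.10 mm
Weak-axis I_min = (h_o·b_o³ − h_i·b_i³)/12 with b_o = 49.1, b_i = 43.10 mm (shorter outer/inner sides).
I_min = (85.9×49.1³ − 79.90×43.10³)/12 = 3.143×10^5 mm⁴
I = 3.143×10^-7 m⁴
At the buckling limit P_cr = P = 1.310×10^5 N
From P_cr = π²EI/(K·L)²:  L = (1/K)·√(π²EI/P_cr) = (1/0.7)·√(π²×1.98×10^11×3.143×10^-7/1.310×10^5)
L = 3.09 m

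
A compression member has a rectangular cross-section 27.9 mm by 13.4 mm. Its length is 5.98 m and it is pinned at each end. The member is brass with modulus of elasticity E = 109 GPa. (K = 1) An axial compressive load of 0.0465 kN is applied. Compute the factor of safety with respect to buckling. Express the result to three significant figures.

Buckling occurs about the weak axis: I_min = h·b³/12 with b = 13.4 mm (the shorter side).
I_min = 27.9×13.4³/12 = 5.594×10^3 mm⁴
I = 5.594×10^3 mm⁴ = 5.594×10^-9 m⁴
Effective length L_e = K·L = 1 × 5.98 = 5.980 m
P_cr = π²EI / L_e² = π² × 109×10⁹ × 5.594×10^-9 / 5.980² = 168.3 N
Factor of safety n = P_cr / P = 0.16829 / 0.0465 = 3.62

n ≈ 3.62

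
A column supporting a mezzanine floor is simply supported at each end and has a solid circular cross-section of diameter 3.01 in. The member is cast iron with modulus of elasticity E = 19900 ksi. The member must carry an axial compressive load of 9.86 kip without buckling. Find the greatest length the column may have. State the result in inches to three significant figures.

L_max ≈ 283 in

I = πd⁴/64 = π×3.01⁴/64 = 4.029 in⁴
At the buckling limit P_cr = P = 9.860×10^3 lb
From P_cr = π²EI/(K·L)²:  L = (1/K)·√(π²EI/P_cr) = (1/1)·√(π²×1.99×10^7×4.029/9.860×10^3)
L = 283 in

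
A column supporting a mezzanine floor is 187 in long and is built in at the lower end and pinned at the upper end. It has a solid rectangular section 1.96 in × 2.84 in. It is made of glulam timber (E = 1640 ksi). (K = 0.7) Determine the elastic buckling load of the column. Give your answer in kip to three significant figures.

Buckling occurs about the weak axis: I_min = h·b³/12 with b = 1.96 in (the shorter side).
I_min = 2.84×1.96³/12 = 1.782 in⁴
Effective length L_e = K·L = 0.7 × 187 = 130.9 in
P_cr = π²EI / L_e² = π² × 1640×10³ × 1.782 / 130.9² = 1.683×10^3 lb

P_cr ≈ 1.68 kip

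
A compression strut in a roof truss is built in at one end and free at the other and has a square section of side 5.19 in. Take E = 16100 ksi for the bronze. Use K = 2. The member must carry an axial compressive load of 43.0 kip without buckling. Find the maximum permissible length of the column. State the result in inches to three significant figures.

I = a⁴/12 = 5.19⁴/12 = 60.46 in⁴
At the buckling limit P_cr = P = 4.300×10^4 lb
From P_cr = π²EI/(K·L)²:  L = (1/K)·√(π²EI/P_cr) = (1/2)·√(π²×1.61×10^7×60.46/4.300×10^4)
L = 236 in

L_max ≈ 236 in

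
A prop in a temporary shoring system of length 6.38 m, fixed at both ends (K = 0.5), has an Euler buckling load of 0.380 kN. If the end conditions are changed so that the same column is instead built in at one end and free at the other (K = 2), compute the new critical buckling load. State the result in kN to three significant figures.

P_cr ∝ 1/K², so P_cr,new = P_cr,old × (K_old/K_new)² = 0.380 × (0.5/2)²
= 0.380 × 0.06250 = 0.0238 kN

P_cr ≈ 0.0238 kN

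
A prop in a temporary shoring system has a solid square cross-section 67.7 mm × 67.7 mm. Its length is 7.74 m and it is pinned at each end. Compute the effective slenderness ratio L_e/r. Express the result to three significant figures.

For a square r = a/√12 = 67.7/√12 = 19.54 mm
L_e = K·L = 1 × 7.74 m = 7.740 m = 7740.0 mm
λ = L_e / r_min = 7740.0 / 19.54 = 396

λ ≈ 396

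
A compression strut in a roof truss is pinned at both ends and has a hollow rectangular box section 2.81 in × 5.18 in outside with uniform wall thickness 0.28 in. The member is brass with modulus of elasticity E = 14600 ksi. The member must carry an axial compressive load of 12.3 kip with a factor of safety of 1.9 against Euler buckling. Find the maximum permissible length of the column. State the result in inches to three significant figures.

L_max ≈ 179 in

Inner dimensions: h_i = 5.18 − 2×0.28 = 4.620 in, b_i = 2.81 − 2×0.28 = 2.250 in
Weak-axis I_min = (h_o·b_o³ − h_i·b_i³)/12 with b_o = 2.81, b_i = 2.250 in (shorter outer/inner sides).
I_min = (5.18×2.81³ − 4.620×2.250³)/12 = 5.192 in⁴
Required critical load P_cr = n·P = 1.9 × 12.3 = 23.37 kip = 2.337×10^4 lb
From P_cr = π²EI/(K·L)²:  L = (1/K)·√(π²EI/P_cr) = (1/1)·√(π²×1.46×10^7×5.192/2.337×10^4)
L = 179 in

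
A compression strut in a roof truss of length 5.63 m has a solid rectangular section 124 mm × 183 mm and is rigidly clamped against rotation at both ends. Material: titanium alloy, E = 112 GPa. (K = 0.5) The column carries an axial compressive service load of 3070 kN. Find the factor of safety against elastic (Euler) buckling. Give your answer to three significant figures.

n ≈ 1.32

Buckling occurs about the weak axis: I_min = h·b³/12 with b = 124 mm (the shorter side).
I_min = 183×124³/12 = 2.908×10^7 mm⁴
I = 2.908×10^7 mm⁴ = 2.908×10^-5 m⁴
Effective length L_e = K·L = 0.5 × 5.63 = 2.815 m
P_cr = π²EI / L_e² = π² × 112×10⁹ × 2.908×10^-5 / 2.815² = 4.056×10^6 N
Factor of safety n = P_cr / P = 4056.0 / 3070 = 1.32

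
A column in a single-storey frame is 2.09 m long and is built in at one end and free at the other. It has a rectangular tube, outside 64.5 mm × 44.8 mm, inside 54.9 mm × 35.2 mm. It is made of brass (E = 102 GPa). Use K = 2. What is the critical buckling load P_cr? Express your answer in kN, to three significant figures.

Weak-axis I_min = (h_o·b_o³ − h_i·b_i³)/12 with b_o = 44.8, b_i = 35.20 mm (shorter outer/inner sides).
I_min = (64.5×44.8³ − 54.90×35.20³)/12 = 2.838×10^5 mm⁴
I = 2.838×10^5 mm⁴ = 2.838×10^-7 m⁴
Effective length L_e = K·L = 2 × 2.09 = 4.180 m
P_cr = π²EI / L_e² = π² × 102×10⁹ × 2.838×10^-7 / 4.180² = 1.635×10^4 N

P_cr ≈ 16.3 kN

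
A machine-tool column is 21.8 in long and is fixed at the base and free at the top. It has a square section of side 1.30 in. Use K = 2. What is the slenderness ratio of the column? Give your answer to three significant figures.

λ ≈ 116

For a square r = a/√12 = 1.30/√12 = 0.3753 in
L_e = K·L = 2 × 21.8 = 43.60 in
λ = L_e / r_min = 43.600 / 0.3753 = 116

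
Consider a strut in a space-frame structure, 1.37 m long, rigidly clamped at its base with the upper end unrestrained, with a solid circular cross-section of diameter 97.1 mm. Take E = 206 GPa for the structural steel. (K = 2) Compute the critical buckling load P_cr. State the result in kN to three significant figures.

P_cr ≈ 1180 kN

I = πd⁴/64 = π×97.1⁴/64 = 4.364×10^6 mm⁴
I = 4.364×10^6 mm⁴ = 4.364×10^-6 m⁴
Effective length L_e = K·L = 2 × 1.37 = 2.740 m
P_cr = π²EI / L_e² = π² × 206×10⁹ × 4.364×10^-6 / 2.740² = 1.182×10^6 N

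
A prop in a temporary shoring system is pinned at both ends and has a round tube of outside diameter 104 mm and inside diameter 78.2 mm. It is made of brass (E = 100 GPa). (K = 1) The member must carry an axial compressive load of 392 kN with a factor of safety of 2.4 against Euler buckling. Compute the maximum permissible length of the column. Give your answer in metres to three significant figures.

d_o = 104 mm, d_i = 78.2 mm
I = π(d_o⁴ − d_i⁴)/64 = π(104⁴ − 78.20⁴)/64 = 3.907×10^6 mm⁴
I = 3.907×10^-6 m⁴
Required critical load P_cr = n·P = 2.4 × 392 = 940.8 kN = 9.408×10^5 N
From P_cr = π²EI/(K·L)²:  L = (1/K)·√(π²EI/P_cr) = (1/1)·√(π²×1.00×10^11×3.907×10^-6/9.408×10^5)
L = 2.02 m

L_max ≈ 2.02 m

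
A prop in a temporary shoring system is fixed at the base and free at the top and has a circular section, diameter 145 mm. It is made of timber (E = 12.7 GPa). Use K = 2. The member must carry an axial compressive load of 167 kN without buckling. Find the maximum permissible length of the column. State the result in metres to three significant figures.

L_max ≈ 2.02 m

I = πd⁴/64 = π×145⁴/64 = 2.170×10^7 mm⁴
I = 2.170×10^-5 m⁴
At the buckling limit P_cr = P = 1.670×10^5 N
From P_cr = π²EI/(K·L)²:  L = (1/K)·√(π²EI/P_cr) = (1/2)·√(π²×1.27×10^10×2.170×10^-5/1.670×10^5)
L = 2.02 m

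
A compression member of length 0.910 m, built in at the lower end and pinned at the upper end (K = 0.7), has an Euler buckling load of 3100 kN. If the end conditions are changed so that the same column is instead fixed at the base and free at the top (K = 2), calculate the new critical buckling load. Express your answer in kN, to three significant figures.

P_cr ≈ 380 kN

P_cr ∝ 1/K², so P_cr,new = P_cr,old × (K_old/K_new)² = 3100 × (0.7/2)²
= 3100 × 0.1225 = 380 kN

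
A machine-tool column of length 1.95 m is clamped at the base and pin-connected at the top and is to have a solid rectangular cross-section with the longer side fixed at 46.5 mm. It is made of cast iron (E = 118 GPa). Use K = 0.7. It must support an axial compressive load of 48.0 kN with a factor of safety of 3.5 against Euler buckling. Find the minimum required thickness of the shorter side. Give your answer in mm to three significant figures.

Required P_cr = n·P = 3.5 × 48.0 = 168.0 kN
L_e = K·L = 0.7 × 1.95 = 1.365 m
Required I = P_cr·L_e²/(π²E) = 1.680×10^5 × 1.365² / (π² × 1.18×10^11) = 2.688×10^-7 m⁴
I_req = 2.688×10^5 mm⁴
Rectangle, weak axis: I_min = h·b³/12 with h = 46.5 mm fixed  ⇒  b = (12I/h)^(1/3) = 41.1 mm

b ≈ 41.1 mm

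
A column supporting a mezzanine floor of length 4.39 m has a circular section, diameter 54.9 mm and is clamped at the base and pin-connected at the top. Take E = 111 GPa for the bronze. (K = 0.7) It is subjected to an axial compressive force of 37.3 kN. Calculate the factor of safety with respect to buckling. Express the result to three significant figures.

I = πd⁴/64 = π×54.9⁴/64 = 4.459×10^5 mm⁴
I = 4.459×10^5 mm⁴ = 4.459×10^-7 m⁴
Effective length L_e = K·L = 0.7 × 4.39 = 3.073 m
P_cr = π²EI / L_e² = π² × 111×10⁹ × 4.459×10^-7 / 3.073² = 5.173×10^4 N
Factor of safety n = P_cr / P = 51.732 / 37.3 = 1.39

n ≈ 1.39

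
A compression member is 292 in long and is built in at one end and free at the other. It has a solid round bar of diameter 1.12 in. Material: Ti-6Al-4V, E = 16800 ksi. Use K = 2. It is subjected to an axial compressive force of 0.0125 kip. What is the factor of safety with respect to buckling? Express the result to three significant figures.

I = πd⁴/64 = π×1.12⁴/64 = 7.724×10^-2 in⁴
Effective length L_e = K·L = 2 × 292 = 584.0 in
P_cr = π²EI / L_e² = π² × 16800×10³ × 7.724×10^-2 / 584.0² = 37.55 lb
Factor of safety n = P_cr / P = 0.037551 / 0.0125 = 3.00

n ≈ 3.00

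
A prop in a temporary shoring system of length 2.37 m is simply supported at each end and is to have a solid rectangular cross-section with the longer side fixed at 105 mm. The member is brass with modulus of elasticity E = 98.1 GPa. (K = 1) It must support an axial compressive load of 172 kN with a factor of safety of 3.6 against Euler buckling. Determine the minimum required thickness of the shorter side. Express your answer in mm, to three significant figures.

Required P_cr = n·P = 3.6 × 172 = 619.2 kN
L_e = K·L = 1 × 2.37 = 2.370 m
Required I = P_cr·L_e²/(π²E) = 6.192×10^5 × 2.370² / (π² × 9.81×10^10) = 3.592×10^-6 m⁴
I_req = 3.592×10^6 mm⁴
Rectangle, weak axis: I_min = h·b³/12 with h = 105 mm fixed  ⇒  b = (12I/h)^(1/3) = 74.3 mm

b ≈ 74.3 mm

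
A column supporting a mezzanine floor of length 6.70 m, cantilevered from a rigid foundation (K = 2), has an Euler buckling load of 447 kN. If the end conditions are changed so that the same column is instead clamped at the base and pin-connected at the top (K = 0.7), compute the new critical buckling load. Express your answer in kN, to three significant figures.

P_cr ∝ 1/K², so P_cr,new = P_cr,old × (K_old/K_new)² = 447 × (2/0.7)²
= 447 × 8.163 = 3650 kN

P_cr ≈ 3650 kN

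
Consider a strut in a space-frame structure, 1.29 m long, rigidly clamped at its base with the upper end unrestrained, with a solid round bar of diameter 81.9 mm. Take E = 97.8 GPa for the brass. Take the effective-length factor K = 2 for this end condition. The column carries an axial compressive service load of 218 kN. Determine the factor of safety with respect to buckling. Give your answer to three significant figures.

n ≈ 1.47

I = πd⁴/64 = π×81.9⁴/64 = 2.209×10^6 mm⁴
I = 2.209×10^6 mm⁴ = 2.209×10^-6 m⁴
Effective length L_e = K·L = 2 × 1.29 = 2.580 m
P_cr = π²EI / L_e² = π² × 97.8×10⁹ × 2.209×10^-6 / 2.580² = 3.203×10^5 N
Factor of safety n = P_cr / P = 320.26 / 218 = 1.47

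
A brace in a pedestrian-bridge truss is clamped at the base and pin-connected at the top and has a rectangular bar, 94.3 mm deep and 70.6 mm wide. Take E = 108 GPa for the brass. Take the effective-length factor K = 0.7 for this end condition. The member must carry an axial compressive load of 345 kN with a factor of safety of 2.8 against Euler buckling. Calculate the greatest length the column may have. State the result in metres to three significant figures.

L_max ≈ 2.50 m

Buckling occurs about the weak axis: I_min = h·b³/12 with b = 70.6 mm (the shorter side).
I_min = 94.3×70.6³/12 = 2.765×10^6 mm⁴
I = 2.765×10^-6 m⁴
Required critical load P_cr = n·P = 2.8 × 345 = 966.0 kN = 9.660×10^5 N
From P_cr = π²EI/(K·L)²:  L = (1/K)·√(π²EI/P_cr) = (1/0.7)·√(π²×1.08×10^11×2.765×10^-6/9.660×10^5)
L = 2.50 m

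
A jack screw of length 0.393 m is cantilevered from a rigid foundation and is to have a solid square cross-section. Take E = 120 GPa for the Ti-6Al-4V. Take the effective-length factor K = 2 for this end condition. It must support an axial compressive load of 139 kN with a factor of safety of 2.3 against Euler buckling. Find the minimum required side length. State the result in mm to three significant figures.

a ≈ 37.6 mm

Required P_cr = n·P = 2.3 × 139 = 319.7 kN
L_e = K·L = 2 × 0.393 = 0.7860 m
Required I = P_cr·L_e²/(π²E) = 3.197×10^5 × 0.7860² / (π² × 1.20×10^11) = 1.668×10^-7 m⁴
I_req = 1.668×10^5 mm⁴
Solid square: I = a⁴/12  ⇒  a = (12I)^(1/4) = (12×1.668×10^5)^(1/4) = 37.6 mm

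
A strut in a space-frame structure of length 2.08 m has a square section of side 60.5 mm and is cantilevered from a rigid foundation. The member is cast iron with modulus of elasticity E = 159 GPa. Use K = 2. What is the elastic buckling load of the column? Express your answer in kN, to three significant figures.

I = a⁴/12 = 60.5⁴/12 = 1.116×10^6 mm⁴
I = 1.116×10^6 mm⁴ = 1.116×10^-6 m⁴
Effective length L_e = K·L = 2 × 2.08 = 4.160 m
P_cr = π²EI / L_e² = π² × 159×10⁹ × 1.116×10^-6 / 4.160² = 1.012×10^5 N

P_cr ≈ 101 kN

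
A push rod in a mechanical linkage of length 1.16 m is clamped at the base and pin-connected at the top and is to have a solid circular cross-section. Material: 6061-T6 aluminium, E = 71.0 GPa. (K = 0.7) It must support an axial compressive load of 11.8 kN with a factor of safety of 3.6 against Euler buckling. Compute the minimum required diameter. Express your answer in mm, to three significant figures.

Required P_cr = n·P = 3.6 × 11.8 = 42.48 kN
L_e = K·L = 0.7 × 1.16 = 0.8120 m
Required I = P_cr·L_e²/(π²E) = 4.248×10^4 × 0.8120² / (π² × 7.10×10^10) = 3.997×10^-8 m⁴
I_req = 3.997×10^4 mm⁴
Solid circle: I = πd⁴/64  ⇒  d = (64I/π)^(1/4) = (64×3.997×10^4/π)^(1/4) = 30.0 mm

d ≈ 30.0 mm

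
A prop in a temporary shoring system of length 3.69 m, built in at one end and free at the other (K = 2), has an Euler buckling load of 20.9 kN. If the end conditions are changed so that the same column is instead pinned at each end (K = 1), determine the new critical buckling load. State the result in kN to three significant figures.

P_cr ∝ 1/K², so P_cr,new = P_cr,old × (K_old/K_new)² = 20.9 × (2/1)²
= 20.9 × 4.000 = 83.6 kN

P_cr ≈ 83.6 kN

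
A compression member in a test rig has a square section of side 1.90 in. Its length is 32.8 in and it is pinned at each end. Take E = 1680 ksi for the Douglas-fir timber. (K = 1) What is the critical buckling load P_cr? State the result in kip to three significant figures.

I = a⁴/12 = 1.90⁴/12 = 1.086 in⁴
Effective length L_e = K·L = 1 × 32.8 = 32.80 in
P_cr = π²EI / L_e² = π² × 1680×10³ × 1.086 / 32.80² = 1.674×10^4 lb

P_cr ≈ 16.7 kip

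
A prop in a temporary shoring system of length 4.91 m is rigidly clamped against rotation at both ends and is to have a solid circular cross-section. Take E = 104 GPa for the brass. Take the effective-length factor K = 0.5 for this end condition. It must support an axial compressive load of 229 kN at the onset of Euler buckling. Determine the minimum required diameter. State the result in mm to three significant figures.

L_e = K·L = 0.5 × 4.91 = 2.455 m
Required I = P_cr·L_e²/(π²E) = 2.290×10^5 × 2.455² / (π² × 1.04×10^11) = 1.345×10^-6 m⁴
I_req = 1.345×10^6 mm⁴
Solid circle: I = πd⁴/64  ⇒  d = (64I/π)^(1/4) = (64×1.345×10^6/π)^(1/4) = 72.3 mm

d ≈ 72.3 mm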